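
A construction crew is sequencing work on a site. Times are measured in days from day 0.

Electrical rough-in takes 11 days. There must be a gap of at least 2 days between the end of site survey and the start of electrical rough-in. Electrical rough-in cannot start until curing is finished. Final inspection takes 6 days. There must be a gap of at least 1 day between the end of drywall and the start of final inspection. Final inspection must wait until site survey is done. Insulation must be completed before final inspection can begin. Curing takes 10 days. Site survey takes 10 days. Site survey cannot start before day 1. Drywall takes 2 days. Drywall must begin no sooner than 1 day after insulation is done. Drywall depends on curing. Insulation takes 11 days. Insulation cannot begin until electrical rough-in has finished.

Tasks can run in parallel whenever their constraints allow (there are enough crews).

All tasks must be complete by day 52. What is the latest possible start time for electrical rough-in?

20

To finish by day 52, final inspection (duration 6) must start no later than day 46.
Drywall has to be done before final inspection (must start by day 46, minus 1-day gap → day 45). That means finishing by day 45, i.e. starting by 45 − 2 = day 43.
Insulation feeds drywall (must start by day 43, minus 1-day gap → day 42); final inspection (must start by day 46). Taking the minimum, insulation must finish by day 42 and start by 42 − 11 = day 31.
Since insulation (must start by day 31) depends on it, electrical rough-in must finish by day 31. Backing off its 11-day duration gives a latest start of day 20.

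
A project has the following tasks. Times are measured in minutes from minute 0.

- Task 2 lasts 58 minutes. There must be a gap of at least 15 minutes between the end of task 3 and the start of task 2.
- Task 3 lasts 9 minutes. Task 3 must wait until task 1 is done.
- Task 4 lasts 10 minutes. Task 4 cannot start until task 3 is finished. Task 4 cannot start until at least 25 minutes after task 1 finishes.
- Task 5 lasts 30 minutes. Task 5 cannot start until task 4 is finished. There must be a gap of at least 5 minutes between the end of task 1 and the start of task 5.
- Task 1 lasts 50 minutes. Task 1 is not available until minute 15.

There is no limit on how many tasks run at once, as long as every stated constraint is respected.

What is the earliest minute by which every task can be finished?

Task 1 cannot begin until its own release at minute 15. It runs from minute 15 to 15 + 50 = minute 65.
Task 3 cannot begin until task 1 (finishes minute 65). It runs from minute 65 to 65 + 9 = minute 74.
Task 4 needs all of task 3 (finishes minute 74); task 1 (finishes minute 65, plus 25-minute gap → minute 90). That puts its earliest start at minute 90; it finishes at 90 + 10 = minute 100.
Task 5 cannot start until task 4 (finishes minute 100); task 1 (finishes minute 65, plus 5-minute gap → minute 70). The controlling bound is minute 100, so task 5 finishes at 100 + 30 = minute 130.
Task 2 waits on task 3 (finishes minute 74, plus 15-minute gap → minute 89), so it starts at minute 89 and finishes at 89 + 58 = minute 147.
All tasks are finished once the last one completes. Finish times: Task 1 at 65, Task 2 at 147, Task 3 at 74, Task 4 at 100, Task 5 at 130. The latest is minute 147.

147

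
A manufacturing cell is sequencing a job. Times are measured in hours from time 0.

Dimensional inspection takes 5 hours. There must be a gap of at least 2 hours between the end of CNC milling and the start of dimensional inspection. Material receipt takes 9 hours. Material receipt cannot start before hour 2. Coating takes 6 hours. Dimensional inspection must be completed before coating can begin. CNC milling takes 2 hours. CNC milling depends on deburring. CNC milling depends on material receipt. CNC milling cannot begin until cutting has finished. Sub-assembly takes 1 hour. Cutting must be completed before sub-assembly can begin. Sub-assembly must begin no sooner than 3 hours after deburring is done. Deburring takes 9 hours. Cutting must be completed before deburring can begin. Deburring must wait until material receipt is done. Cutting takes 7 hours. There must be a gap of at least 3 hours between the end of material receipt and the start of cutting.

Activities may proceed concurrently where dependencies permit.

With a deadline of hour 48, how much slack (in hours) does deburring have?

Material receipt cannot begin until its own release at hour 2. It runs from hour 2 to 2 + 9 = hour 11.
Cutting waits on material receipt (finishes hour 11, plus 3-hour gap → hour 14), so it starts at hour 14 and finishes at 14 + 7 = hour 21.
Deburring has to wait for cutting (finishes hour 21); material receipt (finishes hour 11). The latest of these is hour 21, so deburring runs hour 21 to 21 + 9 = hour 30.

Working backward from the deadline:
To finish by hour 48, coating (duration 6) must start no later than hour 42.
Dimensional inspection must finish before coating (must start by hour 42). With a 5-hour duration, dimensional inspection must start by 42 − 5 = hour 37.
CNC milling must finish before dimensional inspection (must start by hour 37, minus 2-hour gap → hour 35). With a 2-hour duration, CNC milling must start by 35 − 2 = hour 33.
To finish by hour 48, sub-assembly (duration 1) must start no later than hour 47.
Deburring has several dependents: CNC milling (must start by hour 33); sub-assembly (must start by hour 47, minus 3-hour gap → hour 44). The earliest of those limits is hour 33, so deburring must start by 33 − 9 = hour 24.
So deburring can start as early as hour 21 and as late as hour 24, giving 24 − 21 = 3 hours of slack.

3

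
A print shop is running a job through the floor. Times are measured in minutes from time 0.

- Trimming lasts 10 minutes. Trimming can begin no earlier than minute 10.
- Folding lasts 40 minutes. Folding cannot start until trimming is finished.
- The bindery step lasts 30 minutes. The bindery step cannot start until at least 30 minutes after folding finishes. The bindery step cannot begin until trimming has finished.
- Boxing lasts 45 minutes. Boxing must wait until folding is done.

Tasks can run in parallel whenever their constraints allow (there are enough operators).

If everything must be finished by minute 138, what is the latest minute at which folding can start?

To finish by minute 138, the bindery step (duration 30) must start no later than minute 108.
Boxing has no dependents, so it just needs to finish by minute 138. Starting by 138 − 45 = minute 93 achieves that.
Folding feeds the bindery step (must start by minute 108, minus 30-minute gap → minute 78); boxing (must start by minute 93). Taking the minimum, folding must finish by minute 78 and start by 78 − 40 = minute 38.

38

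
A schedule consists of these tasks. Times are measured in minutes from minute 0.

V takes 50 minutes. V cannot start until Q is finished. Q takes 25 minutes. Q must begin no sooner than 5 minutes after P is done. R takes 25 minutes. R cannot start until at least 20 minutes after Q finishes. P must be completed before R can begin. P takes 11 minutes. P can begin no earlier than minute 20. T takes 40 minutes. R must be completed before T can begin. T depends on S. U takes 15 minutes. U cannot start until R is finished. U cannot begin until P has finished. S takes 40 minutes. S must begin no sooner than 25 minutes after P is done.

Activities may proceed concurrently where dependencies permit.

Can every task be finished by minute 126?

After its own release at minute 20, P can start at minute 20 and finishes at minute 31.
After P (finishes minute 31, plus 25-minute gap → minute 56), S can start at minute 56 and finishes at minute 96.
After P (finishes minute 31, plus 5-minute gap → minute 36), Q can start at minute 36 and finishes at minute 61.
After Q (finishes minute 61), V can start at minute 61 and finishes at minute 111.
R cannot start until Q (finishes minute 61, plus 20-minute gap → minute 81); P (finishes minute 31). The controlling bound is minute 81, so R finishes at 81 + 25 = minute 106.
U needs all of R (finishes minute 106); P (finishes minute 31). That puts its earliest start at minute 106; it finishes at 106 + 15 = minute 121.
For T: R (finishes minute 106); S (finishes minute 96). Taking the maximum gives a start of minute 106, and it finishes at 106 + 40 = minute 146.
The earliest everything can be done is minute 146, which is after the deadline of 126, so it is not possible.

No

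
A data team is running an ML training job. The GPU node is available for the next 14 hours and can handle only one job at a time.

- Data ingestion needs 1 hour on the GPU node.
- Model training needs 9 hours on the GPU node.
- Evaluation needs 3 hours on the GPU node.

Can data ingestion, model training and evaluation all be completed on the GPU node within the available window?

Yes

Running back to back, the jobs need 1 + 9 + 3 = 13 hours on the GPU node.
Since 13 ≤ 14, they fit within the window.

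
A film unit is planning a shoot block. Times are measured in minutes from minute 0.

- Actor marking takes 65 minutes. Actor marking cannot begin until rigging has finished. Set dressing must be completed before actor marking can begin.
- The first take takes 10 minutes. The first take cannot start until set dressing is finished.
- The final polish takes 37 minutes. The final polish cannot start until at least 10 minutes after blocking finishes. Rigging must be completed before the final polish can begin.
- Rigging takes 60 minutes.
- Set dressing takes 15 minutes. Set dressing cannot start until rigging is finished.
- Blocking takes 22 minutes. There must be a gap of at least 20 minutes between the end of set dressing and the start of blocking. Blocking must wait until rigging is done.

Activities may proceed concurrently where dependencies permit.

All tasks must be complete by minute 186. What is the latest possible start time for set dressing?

Nothing follows the final polish; the deadline of minute 186 is its only limit. It must start by 186 − 37 = minute 149.
Blocking has to be done before the final polish (must start by minute 149, minus 10-minute gap → minute 139). That means finishing by minute 139, i.e. starting by 139 − 22 = minute 117.
Nothing follows actor marking; the deadline of minute 186 is its only limit. It must start by 186 − 65 = minute 121.
The first take must finish by minute 186; it takes 10 minutes, so it must start by 186 − 10 = minute 176.
Set dressing must finish in time for blocking (must start by minute 117, minus 20-minute gap → minute 97); actor marking (must start by minute 121); the first take (must start by minute 176). The tightest is minute 97, so set dressing must start by 97 − 15 = minute 82.

82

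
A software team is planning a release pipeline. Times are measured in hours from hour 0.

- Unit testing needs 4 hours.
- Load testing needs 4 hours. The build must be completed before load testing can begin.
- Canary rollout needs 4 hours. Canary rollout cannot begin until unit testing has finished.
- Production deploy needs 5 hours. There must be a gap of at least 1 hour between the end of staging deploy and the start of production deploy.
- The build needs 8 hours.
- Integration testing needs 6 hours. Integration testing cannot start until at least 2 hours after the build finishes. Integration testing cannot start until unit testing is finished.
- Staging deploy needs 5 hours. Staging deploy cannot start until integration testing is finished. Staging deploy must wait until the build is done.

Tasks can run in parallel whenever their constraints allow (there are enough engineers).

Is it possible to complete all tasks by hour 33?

Nothing blocks unit testing, so it runs from hour 0 to hour 4.
After unit testing (finishes hour 4), canary rollout can start at hour 4 and finishes at hour 8.
Nothing blocks the build, so it runs from hour 0 to hour 8.
Load testing cannot begin until the build (finishes hour 8). It runs from hour 8 to 8 + 4 = hour 12.
For integration testing: the build (finishes hour 8, plus 2-hour gap → hour 10); unit testing (finishes hour 4). Taking the maximum gives a start of hour 10, and it finishes at 10 + 6 = hour 16.
Staging deploy needs all of integration testing (finishes hour 16); the build (finishes hour 8). That puts its earliest start at hour 16; it finishes at 16 + 5 = hour 21.
Production deploy cannot begin until staging deploy (finishes hour 21, plus 1-hour gap → hour 22). It runs from hour 22 to 22 + 5 = hour 27.
Every task is finished by hour 27, which is no later than the deadline of 33, so the schedule is feasible.

Yes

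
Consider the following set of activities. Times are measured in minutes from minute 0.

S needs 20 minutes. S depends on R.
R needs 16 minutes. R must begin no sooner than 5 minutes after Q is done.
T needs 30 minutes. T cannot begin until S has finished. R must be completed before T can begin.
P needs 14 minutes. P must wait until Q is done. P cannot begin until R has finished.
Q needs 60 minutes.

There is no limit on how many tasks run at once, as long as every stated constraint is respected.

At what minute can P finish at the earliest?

Q has no prerequisites, so it starts at minute 0 and finishes at minute 60.
After Q (finishes minute 60, plus 5-minute gap → minute 65), R can start at minute 65 and finishes at minute 81.
P has to wait for Q (finishes minute 60); R (finishes minute 81). The latest of these is minute 81, so P runs minute 81 to 81 + 14 = minute 95.

95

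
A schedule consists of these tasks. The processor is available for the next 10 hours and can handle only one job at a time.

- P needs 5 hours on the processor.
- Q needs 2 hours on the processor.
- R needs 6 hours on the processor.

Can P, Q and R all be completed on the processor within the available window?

No

Running back to back, the jobs need 5 + 2 + 6 = 13 hours on the processor.
Since 13 > 10, they cannot all fit.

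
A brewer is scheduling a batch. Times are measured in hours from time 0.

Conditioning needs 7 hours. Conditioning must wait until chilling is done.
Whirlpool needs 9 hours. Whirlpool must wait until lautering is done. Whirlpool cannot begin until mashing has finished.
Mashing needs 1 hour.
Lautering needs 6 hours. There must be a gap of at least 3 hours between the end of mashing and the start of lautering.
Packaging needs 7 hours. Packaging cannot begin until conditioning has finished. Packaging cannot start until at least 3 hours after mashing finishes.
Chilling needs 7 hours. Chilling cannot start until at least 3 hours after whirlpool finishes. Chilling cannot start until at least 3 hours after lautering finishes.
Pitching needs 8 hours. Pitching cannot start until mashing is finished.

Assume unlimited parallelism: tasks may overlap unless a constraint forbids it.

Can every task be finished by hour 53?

Nothing blocks mashing, so it runs from hour 0 to hour 1.
Pitching waits on mashing (finishes hour 1), so it starts at hour 1 and finishes at 1 + 8 = hour 9.
Lautering waits on mashing (finishes hour 1, plus 3-hour gap → hour 4), so it starts at hour 4 and finishes at 4 + 6 = hour 10.
Whirlpool cannot start until lautering (finishes hour 10); mashing (finishes hour 1). The controlling bound is hour 10, so whirlpool finishes at 10 + 9 = hour 19.
Chilling has to wait for whirlpool (finishes hour 19, plus 3-hour gap → hour 22); lautering (finishes hour 10, plus 3-hour gap → hour 13). The latest of these is hour 22, so chilling runs hour 22 to 22 + 7 = hour 29.
Conditioning cannot begin until chilling (finishes hour 29). It runs from hour 29 to 29 + 7 = hour 36.
For packaging: conditioning (finishes hour 36); mashing (finishes hour 1, plus 3-hour gap → hour 4). Taking the maximum gives a start of hour 36, and it finishes at 36 + 7 = hour 43.
Every task is finished by hour 43, which is no later than the deadline of 53, so the schedule is feasible.

Yes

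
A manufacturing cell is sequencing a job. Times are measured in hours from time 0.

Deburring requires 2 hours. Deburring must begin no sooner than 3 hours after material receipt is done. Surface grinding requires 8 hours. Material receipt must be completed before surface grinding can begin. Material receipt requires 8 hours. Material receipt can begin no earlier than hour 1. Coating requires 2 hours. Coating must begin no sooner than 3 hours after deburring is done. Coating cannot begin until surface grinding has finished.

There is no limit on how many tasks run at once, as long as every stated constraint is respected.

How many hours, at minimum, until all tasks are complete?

Material receipt cannot begin until its own release at hour 1. It runs from hour 1 to 1 + 8 = hour 9.
Surface grinding waits on material receipt (finishes hour 9), so it starts at hour 9 and finishes at 9 + 8 = hour 17.
Deburring waits on material receipt (finishes hour 9, plus 3-hour gap → hour 12), so it starts at hour 12 and finishes at 12 + 2 = hour 14.
Coating has to wait for deburring (finishes hour 14, plus 3-hour gap → hour 17); surface grinding (finishes hour 17). The latest of these is hour 17, so coating runs hour 17 to 17 + 2 = hour 19.
All tasks are finished once the last one completes. Finish times: Material receipt at 9, Deburring at 14, Surface grinding at 17, Coating at 19. The latest is hour 19.

19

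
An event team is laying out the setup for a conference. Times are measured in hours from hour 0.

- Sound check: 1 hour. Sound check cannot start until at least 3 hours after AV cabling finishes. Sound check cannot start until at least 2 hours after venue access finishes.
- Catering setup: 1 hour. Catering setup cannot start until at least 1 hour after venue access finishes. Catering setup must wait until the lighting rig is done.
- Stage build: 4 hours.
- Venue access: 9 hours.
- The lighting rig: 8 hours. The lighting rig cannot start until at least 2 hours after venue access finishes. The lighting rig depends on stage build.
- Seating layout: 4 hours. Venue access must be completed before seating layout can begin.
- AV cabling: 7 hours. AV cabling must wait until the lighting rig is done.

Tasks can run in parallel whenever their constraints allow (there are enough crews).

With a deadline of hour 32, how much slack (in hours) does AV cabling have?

Stage build can start immediately at hour 0; it finishes at hour 4.
Venue access has no prerequisites, so it starts at hour 0 and finishes at hour 9.
The lighting rig has to wait for venue access (finishes hour 9, plus 2-hour gap → hour 11); stage build (finishes hour 4). The latest of these is hour 11, so the lighting rig runs hour 11 to 11 + 8 = hour 19.
After the lighting rig (finishes hour 19), AV cabling can start at hour 19 and finishes at hour 26.

Working backward from the deadline:
Nothing follows sound check; the deadline of hour 32 is its only limit. It must start by 32 − 1 = hour 31.
AV cabling feeds into sound check (must start by hour 31, minus 3-hour gap → hour 28); so AV cabling must finish by hour 28 and therefore start by hour 21.
So AV cabling can start as early as hour 19 and as late as hour 21, giving 21 − 19 = 2 hours of slack.

2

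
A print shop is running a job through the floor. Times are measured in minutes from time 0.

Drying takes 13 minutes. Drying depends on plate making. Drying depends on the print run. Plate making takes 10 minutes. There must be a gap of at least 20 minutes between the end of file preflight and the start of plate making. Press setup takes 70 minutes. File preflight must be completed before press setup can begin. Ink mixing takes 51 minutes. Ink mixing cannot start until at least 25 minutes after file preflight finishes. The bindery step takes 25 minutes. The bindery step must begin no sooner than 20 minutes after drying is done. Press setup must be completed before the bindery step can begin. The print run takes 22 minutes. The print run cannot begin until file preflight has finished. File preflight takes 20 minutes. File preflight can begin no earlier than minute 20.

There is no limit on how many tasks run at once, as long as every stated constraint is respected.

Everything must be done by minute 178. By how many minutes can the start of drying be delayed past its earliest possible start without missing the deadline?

After its own release at minute 20, file preflight can start at minute 20 and finishes at minute 40.
The print run waits on file preflight (finishes minute 40), so it starts at minute 40 and finishes at 40 + 22 = minute 62.
Plate making waits on file preflight (finishes minute 40, plus 20-minute gap → minute 60), so it starts at minute 60 and finishes at 60 + 10 = minute 70.
Drying needs all of plate making (finishes minute 70); the print run (finishes minute 62). That puts its earliest start at minute 70; it finishes at 70 + 13 = minute 83.

Working backward from the deadline:
The bindery step must finish by minute 178; it takes 25 minutes, so it must start by 178 − 25 = minute 153.
Drying must finish before the bindery step (must start by minute 153, minus 20-minute gap → minute 133). With a 13-minute duration, drying must start by 133 − 13 = minute 120.
So drying can start as early as minute 70 and as late as minute 120, giving 120 − 70 = 50 minutes of slack.

50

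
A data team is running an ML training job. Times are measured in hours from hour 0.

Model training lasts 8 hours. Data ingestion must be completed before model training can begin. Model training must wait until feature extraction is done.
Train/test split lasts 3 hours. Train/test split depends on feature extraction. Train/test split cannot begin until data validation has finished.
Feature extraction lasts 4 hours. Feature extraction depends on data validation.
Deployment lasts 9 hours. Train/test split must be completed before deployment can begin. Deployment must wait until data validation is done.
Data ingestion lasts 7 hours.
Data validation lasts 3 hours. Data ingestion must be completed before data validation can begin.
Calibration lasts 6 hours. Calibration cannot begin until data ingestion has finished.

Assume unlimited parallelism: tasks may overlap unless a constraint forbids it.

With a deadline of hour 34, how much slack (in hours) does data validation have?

Nothing blocks data ingestion, so it runs from hour 0 to hour 7.
Data validation cannot begin until data ingestion (finishes hour 7). It runs from hour 7 to 7 + 3 = hour 10.

Working backward from the deadline:
To finish by hour 34, deployment (duration 9) must start no later than hour 25.
Since deployment (must start by hour 25) depends on it, train/test split must finish by hour 25. Backing off its 3-hour duration gives a latest start of hour 22.
Model training must finish by hour 34; it takes 8 hours, so it must start by 34 − 8 = hour 26.
Feature extraction feeds train/test split (must start by hour 22); model training (must start by hour 26). Taking the minimum, feature extraction must finish by hour 22 and start by 22 − 4 = hour 18.
Data validation has several dependents: feature extraction (must start by hour 18); train/test split (must start by hour 22); deployment (must start by hour 25). The earliest of those limits is hour 18, so data validation must start by 18 − 3 = hour 15.
So data validation can start as early as hour 7 and as late as hour 15, giving 15 − 7 = 8 hours of slack.

8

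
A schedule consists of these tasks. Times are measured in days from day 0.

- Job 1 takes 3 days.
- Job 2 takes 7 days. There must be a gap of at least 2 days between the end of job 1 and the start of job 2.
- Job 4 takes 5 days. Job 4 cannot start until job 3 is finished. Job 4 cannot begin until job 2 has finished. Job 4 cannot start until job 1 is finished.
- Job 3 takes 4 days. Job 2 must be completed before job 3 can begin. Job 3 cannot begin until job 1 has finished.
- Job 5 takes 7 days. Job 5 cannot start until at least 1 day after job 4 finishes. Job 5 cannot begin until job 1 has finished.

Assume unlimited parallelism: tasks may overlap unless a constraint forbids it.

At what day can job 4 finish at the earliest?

21

Job 1 has no prerequisites, so it starts at day 0 and finishes at day 3.
After job 1 (finishes day 3, plus 2-day gap → day 5), job 2 can start at day 5 and finishes at day 12.
Job 3 has to wait for job 2 (finishes day 12); job 1 (finishes day 3). The latest of these is day 12, so job 3 runs day 12 to 12 + 4 = day 16.
Job 4 has to wait for job 3 (finishes day 16); job 2 (finishes day 12); job 1 (finishes day 3). The latest of these is day 16, so job 4 runs day 16 to 16 + 5 = day 21.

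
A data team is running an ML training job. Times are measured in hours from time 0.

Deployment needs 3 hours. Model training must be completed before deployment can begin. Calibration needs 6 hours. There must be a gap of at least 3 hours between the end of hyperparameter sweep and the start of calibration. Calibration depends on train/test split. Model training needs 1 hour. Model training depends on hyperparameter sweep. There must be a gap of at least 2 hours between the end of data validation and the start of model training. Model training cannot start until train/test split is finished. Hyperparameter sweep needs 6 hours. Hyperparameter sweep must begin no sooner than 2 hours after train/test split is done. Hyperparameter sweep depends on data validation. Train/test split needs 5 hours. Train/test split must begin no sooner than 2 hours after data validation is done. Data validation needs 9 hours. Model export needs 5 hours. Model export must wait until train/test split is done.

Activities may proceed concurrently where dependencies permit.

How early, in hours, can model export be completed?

Data validation can start immediately at hour 0; it finishes at hour 9.
Train/test split cannot begin until data validation (finishes hour 9, plus 2-hour gap → hour 11). It runs from hour 11 to 11 + 5 = hour 16.
Model export cannot begin until train/test split (finishes hour 16). It runs from hour 16 to 16 + 5 = hour 21.

21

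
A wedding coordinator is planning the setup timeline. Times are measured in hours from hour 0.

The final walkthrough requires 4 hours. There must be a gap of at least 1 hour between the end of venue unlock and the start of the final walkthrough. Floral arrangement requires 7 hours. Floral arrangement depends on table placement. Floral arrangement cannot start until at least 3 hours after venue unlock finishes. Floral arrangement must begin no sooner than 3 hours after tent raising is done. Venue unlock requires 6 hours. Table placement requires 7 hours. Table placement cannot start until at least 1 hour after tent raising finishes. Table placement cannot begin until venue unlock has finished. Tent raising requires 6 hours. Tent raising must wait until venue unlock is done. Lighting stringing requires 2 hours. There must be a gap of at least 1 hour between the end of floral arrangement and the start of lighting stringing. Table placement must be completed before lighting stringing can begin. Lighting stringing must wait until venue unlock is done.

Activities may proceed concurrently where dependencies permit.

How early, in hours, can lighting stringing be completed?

Nothing blocks venue unlock, so it runs from hour 0 to hour 6.
Tent raising cannot begin until venue unlock (finishes hour 6). It runs from hour 6 to 6 + 6 = hour 12.
Table placement needs all of tent raising (finishes hour 12, plus 1-hour gap → hour 13); venue unlock (finishes hour 6). That puts its earliest start at hour 13; it finishes at 13 + 7 = hour 20.
For floral arrangement: table placement (finishes hour 20); venue unlock (finishes hour 6, plus 3-hour gap → hour 9); tent raising (finishes hour 12, plus 3-hour gap → hour 15). Taking the maximum gives a start of hour 20, and it finishes at 20 + 7 = hour 27.
Lighting stringing cannot start until floral arrangement (finishes hour 27, plus 1-hour gap → hour 28); table placement (finishes hour 20); venue unlock (finishes hour 6). The controlling bound is hour 28, so lighting stringing finishes at 28 + 2 = hour 30.

30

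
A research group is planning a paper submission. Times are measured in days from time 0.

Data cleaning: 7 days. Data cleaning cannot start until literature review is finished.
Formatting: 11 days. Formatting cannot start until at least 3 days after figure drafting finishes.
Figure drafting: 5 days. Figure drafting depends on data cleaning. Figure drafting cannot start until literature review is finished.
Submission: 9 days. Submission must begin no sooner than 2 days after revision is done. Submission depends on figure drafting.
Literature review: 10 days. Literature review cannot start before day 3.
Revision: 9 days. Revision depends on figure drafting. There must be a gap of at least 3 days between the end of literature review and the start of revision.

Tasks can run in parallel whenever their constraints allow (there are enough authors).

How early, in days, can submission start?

36

Literature review cannot begin until its own release at day 3. It runs from day 3 to 3 + 10 = day 13.
Data cleaning cannot begin until literature review (finishes day 13). It runs from day 13 to 13 + 7 = day 20.
For figure drafting: data cleaning (finishes day 20); literature review (finishes day 13). Taking the maximum gives a start of day 20, and it finishes at 20 + 5 = day 25.
Revision cannot start until figure drafting (finishes day 25); literature review (finishes day 13, plus 3-day gap → day 16). The controlling bound is day 25, so revision finishes at 25 + 9 = day 34.
Submission waits on revision (finishes day 34, plus 2-day gap → day 36); figure drafting (finishes day 25). The latest of these is day 36, which is the earliest submission can start.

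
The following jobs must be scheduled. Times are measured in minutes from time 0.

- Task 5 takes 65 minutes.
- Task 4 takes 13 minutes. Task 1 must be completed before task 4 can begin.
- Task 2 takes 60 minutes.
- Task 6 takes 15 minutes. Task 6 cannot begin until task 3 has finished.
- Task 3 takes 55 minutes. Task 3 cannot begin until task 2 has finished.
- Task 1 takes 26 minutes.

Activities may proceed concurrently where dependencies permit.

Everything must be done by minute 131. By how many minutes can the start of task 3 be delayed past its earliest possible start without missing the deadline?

1

Task 2 has no prerequisites, so it starts at minute 0 and finishes at minute 60.
Task 3 cannot begin until task 2 (finishes minute 60). It runs from minute 60 to 60 + 55 = minute 115.

Working backward from the deadline:
Nothing follows task 6; the deadline of minute 131 is its only limit. It must start by 131 − 15 = minute 116.
Since task 6 (must start by minute 116) depends on it, task 3 must finish by minute 116. Backing off its 55-minute duration gives a latest start of minute 61.
So task 3 can start as early as minute 60 and as late as minute 61, giving 61 − 60 = 1 minute of slack.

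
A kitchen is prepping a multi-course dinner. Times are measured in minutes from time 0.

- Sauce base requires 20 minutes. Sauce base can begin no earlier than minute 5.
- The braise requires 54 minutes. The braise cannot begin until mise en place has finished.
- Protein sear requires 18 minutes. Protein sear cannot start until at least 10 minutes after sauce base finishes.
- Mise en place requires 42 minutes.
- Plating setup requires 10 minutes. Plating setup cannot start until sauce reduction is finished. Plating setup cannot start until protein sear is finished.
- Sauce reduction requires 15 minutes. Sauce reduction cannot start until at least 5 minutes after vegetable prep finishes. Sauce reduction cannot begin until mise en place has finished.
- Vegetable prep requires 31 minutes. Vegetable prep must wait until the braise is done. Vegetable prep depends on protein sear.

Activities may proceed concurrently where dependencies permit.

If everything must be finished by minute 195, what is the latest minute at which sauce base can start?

Plating setup must finish by minute 195; it takes 10 minutes, so it must start by 195 − 10 = minute 185.
Since plating setup (must start by minute 185) depends on it, sauce reduction must finish by minute 185. Backing off its 15-minute duration gives a latest start of minute 170.
Since sauce reduction (must start by minute 170, minus 5-minute gap → minute 165) depends on it, vegetable prep must finish by minute 165. Backing off its 31-minute duration gives a latest start of minute 134.
For protein sear: vegetable prep (must start by minute 134); plating setup (must start by minute 185). The most restrictive is minute 134; with an 18-minute duration, protein sear must start by minute 116.
Sauce base has to be done before protein sear (must start by minute 116, minus 10-minute gap → minute 106). That means finishing by minute 106, i.e. starting by 106 − 20 = minute 86.

86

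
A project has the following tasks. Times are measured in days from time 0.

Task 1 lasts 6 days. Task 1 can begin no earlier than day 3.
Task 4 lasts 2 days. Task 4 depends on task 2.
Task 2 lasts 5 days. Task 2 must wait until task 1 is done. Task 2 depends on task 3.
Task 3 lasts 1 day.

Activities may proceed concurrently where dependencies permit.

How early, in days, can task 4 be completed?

16

Nothing blocks task 3, so it runs from day 0 to day 1.
After its own release at day 3, task 1 can start at day 3 and finishes at day 9.
Task 2 cannot start until task 1 (finishes day 9); task 3 (finishes day 1). The controlling bound is day 9, so task 2 finishes at 9 + 5 = day 14.
Task 4 cannot begin until task 2 (finishes day 14). It runs from day 14 to 14 + 2 = day 16.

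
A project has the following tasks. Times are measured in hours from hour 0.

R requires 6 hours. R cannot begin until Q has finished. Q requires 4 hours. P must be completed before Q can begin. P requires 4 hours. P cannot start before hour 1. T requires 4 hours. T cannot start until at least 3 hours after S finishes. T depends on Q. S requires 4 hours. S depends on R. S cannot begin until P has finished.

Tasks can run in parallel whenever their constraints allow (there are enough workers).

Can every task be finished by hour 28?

Yes

After its own release at hour 1, P can start at hour 1 and finishes at hour 5.
Q waits on P (finishes hour 5), so it starts at hour 5 and finishes at 5 + 4 = hour 9.
After Q (finishes hour 9), R can start at hour 9 and finishes at hour 15.
S cannot start until R (finishes hour 15); P (finishes hour 5). The controlling bound is hour 15, so S finishes at 15 + 4 = hour 19.
T has to wait for S (finishes hour 19, plus 3-hour gap → hour 22); Q (finishes hour 9). The latest of these is hour 22, so T runs hour 22 to 22 + 4 = hour 26.
Every task is finished by hour 26, which is no later than the deadline of 28, so the schedule is feasible.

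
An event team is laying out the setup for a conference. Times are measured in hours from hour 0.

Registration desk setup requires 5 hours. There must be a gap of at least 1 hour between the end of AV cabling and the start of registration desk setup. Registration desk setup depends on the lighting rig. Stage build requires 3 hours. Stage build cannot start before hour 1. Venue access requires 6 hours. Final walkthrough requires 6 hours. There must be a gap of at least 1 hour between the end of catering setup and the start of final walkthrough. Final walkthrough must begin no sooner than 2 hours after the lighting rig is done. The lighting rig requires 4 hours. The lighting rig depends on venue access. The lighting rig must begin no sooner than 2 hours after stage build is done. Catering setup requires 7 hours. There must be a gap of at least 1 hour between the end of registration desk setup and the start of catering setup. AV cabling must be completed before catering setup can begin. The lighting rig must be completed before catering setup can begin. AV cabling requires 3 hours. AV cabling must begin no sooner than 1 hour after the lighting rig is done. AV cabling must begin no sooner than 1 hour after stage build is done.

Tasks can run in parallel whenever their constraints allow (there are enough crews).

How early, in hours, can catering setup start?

21

Stage build cannot begin until its own release at hour 1. It runs from hour 1 to 1 + 3 = hour 4.
Venue access can start immediately at hour 0; it finishes at hour 6.
The lighting rig needs all of venue access (finishes hour 6); stage build (finishes hour 4, plus 2-hour gap → hour 6). That puts its earliest start at hour 6; it finishes at 6 + 4 = hour 10.
AV cabling needs all of the lighting rig (finishes hour 10, plus 1-hour gap → hour 11); stage build (finishes hour 4, plus 1-hour gap → hour 5). That puts its earliest start at hour 11; it finishes at 11 + 3 = hour 14.
For registration desk setup: AV cabling (finishes hour 14, plus 1-hour gap → hour 15); the lighting rig (finishes hour 10). Taking the maximum gives a start of hour 15, and it finishes at 15 + 5 = hour 20.
Catering setup waits on registration desk setup (finishes hour 20, plus 1-hour gap → hour 21); AV cabling (finishes hour 14); the lighting rig (finishes hour 10). The latest of these is hour 21, which is the earliest catering setup can start.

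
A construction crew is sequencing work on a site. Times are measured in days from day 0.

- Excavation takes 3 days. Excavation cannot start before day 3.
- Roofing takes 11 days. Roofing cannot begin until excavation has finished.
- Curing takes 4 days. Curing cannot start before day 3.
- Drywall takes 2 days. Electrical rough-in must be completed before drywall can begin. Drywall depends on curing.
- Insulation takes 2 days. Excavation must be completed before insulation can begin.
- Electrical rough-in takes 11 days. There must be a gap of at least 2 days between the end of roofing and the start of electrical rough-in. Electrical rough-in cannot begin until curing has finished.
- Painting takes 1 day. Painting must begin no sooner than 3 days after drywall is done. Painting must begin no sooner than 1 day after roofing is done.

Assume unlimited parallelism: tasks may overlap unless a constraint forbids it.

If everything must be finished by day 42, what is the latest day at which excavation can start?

Nothing follows painting; the deadline of day 42 is its only limit. It must start by 42 − 1 = day 41.
Drywall feeds into painting (must start by day 41, minus 3-day gap → day 38); so drywall must finish by day 38 and therefore start by day 36.
Since drywall (must start by day 36) depends on it, electrical rough-in must finish by day 36. Backing off its 11-day duration gives a latest start of day 25.
Roofing must finish in time for electrical rough-in (must start by day 25, minus 2-day gap → day 23); painting (must start by day 41, minus 1-day gap → day 40). The tightest is day 23, so roofing must start by 23 − 11 = day 12.
Insulation must finish by day 42; it takes 2 days, so it must start by 42 − 2 = day 40.
Excavation feeds roofing (must start by day 12); insulation (must start by day 40). Taking the minimum, excavation must finish by day 12 and start by 12 − 3 = day 9.

9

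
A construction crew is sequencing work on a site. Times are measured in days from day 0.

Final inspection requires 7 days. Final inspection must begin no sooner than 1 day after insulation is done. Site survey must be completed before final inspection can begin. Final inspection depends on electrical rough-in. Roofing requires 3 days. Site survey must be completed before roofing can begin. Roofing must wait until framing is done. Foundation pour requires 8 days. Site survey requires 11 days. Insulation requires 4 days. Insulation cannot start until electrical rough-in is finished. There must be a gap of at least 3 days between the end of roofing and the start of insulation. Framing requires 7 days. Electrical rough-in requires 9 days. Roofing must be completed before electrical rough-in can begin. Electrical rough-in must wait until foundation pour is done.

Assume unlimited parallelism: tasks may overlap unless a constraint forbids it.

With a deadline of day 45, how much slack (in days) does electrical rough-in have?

Framing has no prerequisites, so it starts at day 0 and finishes at day 7.
Nothing blocks foundation pour, so it runs from day 0 to day 8.
Nothing blocks site survey, so it runs from day 0 to day 11.
Roofing needs all of site survey (finishes day 11); framing (finishes day 7). That puts its earliest start at day 11; it finishes at 11 + 3 = day 14.
Electrical rough-in needs all of roofing (finishes day 14); foundation pour (finishes day 8). That puts its earliest start at day 14; it finishes at 14 + 9 = day 23.

Working backward from the deadline:
Final inspection has no dependents, so it just needs to finish by day 45. Starting by 45 − 7 = day 38 achieves that.
Insulation has to be done before final inspection (must start by day 38, minus 1-day gap → day 37). That means finishing by day 37, i.e. starting by 37 − 4 = day 33.
For electrical rough-in: insulation (must start by day 33); final inspection (must start by day 38). The most restrictive is day 33; with a 9-day duration, electrical rough-in must start by day 24.
So electrical rough-in can start as early as day 14 and as late as day 24, giving 24 − 14 = 10 days of slack.

10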